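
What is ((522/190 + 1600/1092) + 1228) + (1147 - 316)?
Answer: 53509418/25935 ≈ 2063.2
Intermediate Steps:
((522/190 + 1600/1092) + 1228) + (1147 - 316) = ((522*(1/190) + 1600*(1/1092)) + 1228) + 831 = ((261/95 + 400/273) + 1228) + 831 = (109253/25935 + 1228) + 831 = 31957433/25935 + 831 = 53509418/25935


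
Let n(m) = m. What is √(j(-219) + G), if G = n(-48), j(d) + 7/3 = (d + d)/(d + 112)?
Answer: I*√4764603/321 ≈ 6.8*I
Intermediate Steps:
j(d) = -7/3 + 2*d/(112 + d) (j(d) = -7/3 + (d + d)/(d + 112) = -7/3 + (2*d)/(112 + d) = -7/3 + 2*d/(112 + d))
G = -48
√(j(-219) + G) = √((-784 - 1*(-219))/(3*(112 - 219)) - 48) = √((⅓)*(-784 + 219)/(-107) - 48) = √((⅓)*(-1/107)*(-565) - 48) = √(565/321 - 48) = √(-14843/321) = I*√4764603/321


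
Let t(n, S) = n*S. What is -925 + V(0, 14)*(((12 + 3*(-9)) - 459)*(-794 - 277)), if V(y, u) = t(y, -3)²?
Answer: -925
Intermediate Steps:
t(n, S) = S*n
V(y, u) = 9*y² (V(y, u) = (-3*y)² = 9*y²)
-925 + V(0, 14)*(((12 + 3*(-9)) - 459)*(-794 - 277)) = -925 + (9*0²)*(((12 + 3*(-9)) - 459)*(-794 - 277)) = -925 + (9*0)*(((12 - 27) - 459)*(-1071)) = -925 + 0*((-15 - 459)*(-1071)) = -925 + 0*(-474*(-1071)) = -925 + 0*507654 = -925 + 0 = -925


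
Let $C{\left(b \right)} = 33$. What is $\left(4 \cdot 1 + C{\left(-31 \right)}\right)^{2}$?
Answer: $1369$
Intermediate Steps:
$\left(4 \cdot 1 + C{\left(-31 \right)}\right)^{2} = \left(4 \cdot 1 + 33\right)^{2} = \left(4 + 33\right)^{2} = 37^{2} = 1369$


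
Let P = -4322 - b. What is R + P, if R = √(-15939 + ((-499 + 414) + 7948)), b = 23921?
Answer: -28243 + 2*I*√2019 ≈ -28243.0 + 89.867*I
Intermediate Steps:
R = 2*I*√2019 (R = √(-15939 + (-85 + 7948)) = √(-15939 + 7863) = √(-8076) = 2*I*√2019 ≈ 89.867*I)
P = -28243 (P = -4322 - 1*23921 = -4322 - 23921 = -28243)
R + P = 2*I*√2019 - 28243 = -28243 + 2*I*√2019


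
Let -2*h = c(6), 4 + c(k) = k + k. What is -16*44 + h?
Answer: -708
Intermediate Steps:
c(k) = -4 + 2*k (c(k) = -4 + (k + k) = -4 + 2*k)
h = -4 (h = -(-4 + 2*6)/2 = -(-4 + 12)/2 = -1/2*8 = -4)
-16*44 + h = -16*44 - 4 = -704 - 4 = -708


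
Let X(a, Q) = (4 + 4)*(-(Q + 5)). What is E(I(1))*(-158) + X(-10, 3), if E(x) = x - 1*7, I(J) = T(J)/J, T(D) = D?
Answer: 884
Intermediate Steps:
I(J) = 1 (I(J) = J/J = 1)
X(a, Q) = -40 - 8*Q (X(a, Q) = 8*(-(5 + Q)) = 8*(-5 - Q) = -40 - 8*Q)
E(x) = -7 + x (E(x) = x - 7 = -7 + x)
E(I(1))*(-158) + X(-10, 3) = (-7 + 1)*(-158) + (-40 - 8*3) = -6*(-158) + (-40 - 24) = 948 - 64 = 884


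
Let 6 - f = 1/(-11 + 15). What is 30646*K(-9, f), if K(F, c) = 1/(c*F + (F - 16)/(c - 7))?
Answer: -122584/127 ≈ -965.23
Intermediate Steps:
f = 23/4 (f = 6 - 1/(-11 + 15) = 6 - 1/4 = 23/4 ≈ 5.7500)
K(F, c) = 1/(F*c + (-16 + F)/(-7 + c))
30646*K(-9, f) = 30646*((-7 + 23/4)/(-16 - 9 - 9*(23/4)**2 - 7*(-9)*23/4)) = 30646*(-5/4/(-16 - 9 - 9*529/16 + 1449/4)) = 30646*(-5/4/(-16 - 9 - 4761/16 + 1449/4)) = 30646*(-5/4/(635/16)) = 30646*((16/635)*(-5/4)) = 30646*(-4/127) = -122584/127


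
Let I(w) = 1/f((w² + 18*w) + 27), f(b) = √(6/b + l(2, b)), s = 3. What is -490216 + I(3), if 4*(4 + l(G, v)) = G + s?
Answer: -490216 - 2*I*√2415/161 ≈ -4.9022e+5 - 0.61047*I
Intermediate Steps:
l(G, v) = -13/4 + G/4 (l(G, v) = -4 + (G + 3)/4 = -4 + (3 + G)/4 = -4 + (¾ + G/4) = -13/4 + G/4)
f(b) = √(-11/4 + 6/b) (f(b) = √(6/b + (-13/4 + (¼)*2)) = √(6/b + (-13/4 + ½)) = √(6/b - 11/4) = √(-11/4 + 6/b))
I(w) = 2/√(-11 + 24/(27 + w² + 18*w)) (I(w) = 1/(√(-11 + 24/((w² + 18*w) + 27))/2) = 1/(√(-11 + 24/(27 + w² + 18*w))/2) = 2/√(-11 + 24/(27 + w² + 18*w)))
-490216 + I(3) = -490216 + 2/√((-273 - 198*3 - 11*3²)/(27 + 3² + 18*3)) = -490216 + 2/√((-273 - 594 - 11*9)/(27 + 9 + 54)) = -490216 + 2/√((-273 - 594 - 99)/90) = -490216 + 2/√((1/90)*(-966)) = -490216 + 2/√(-161/15) = -490216 + 2*(-I*√2415/161) = -490216 - 2*I*√2415/161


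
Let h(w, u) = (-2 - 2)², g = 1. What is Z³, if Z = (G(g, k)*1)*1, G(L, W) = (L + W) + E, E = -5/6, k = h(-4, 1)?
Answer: 912673/216 ≈ 4225.3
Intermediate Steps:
h(w, u) = 16 (h(w, u) = (-4)² = 16)
k = 16
E = -⅚ (E = -5*⅙ = -⅚ ≈ -0.83333)
G(L, W) = -⅚ + L + W (G(L, W) = (L + W) - ⅚ = -⅚ + L + W)
Z = 97/6 (Z = ((-⅚ + 1 + 16)*1)*1 = ((97/6)*1)*1 = (97/6)*1 = 97/6 ≈ 16.167)
Z³ = (97/6)³ = 912673/216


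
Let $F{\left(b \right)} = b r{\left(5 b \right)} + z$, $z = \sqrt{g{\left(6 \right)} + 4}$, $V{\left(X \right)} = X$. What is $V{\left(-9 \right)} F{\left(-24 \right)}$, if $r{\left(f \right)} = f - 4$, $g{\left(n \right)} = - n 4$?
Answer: $-26784 - 18 i \sqrt{5} \approx -26784.0 - 40.249 i$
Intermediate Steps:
$g{\left(n \right)} = - 4 n$
$r{\left(f \right)} = -4 + f$ ($r{\left(f \right)} = f - 4 = -4 + f$)
$z = 2 i \sqrt{5}$ ($z = \sqrt{\left(-4\right) 6 + 4} = \sqrt{-24 + 4} = \sqrt{-20} = 2 i \sqrt{5} \approx 4.4721 i$)
$F{\left(b \right)} = b \left(-4 + 5 b\right) + 2 i \sqrt{5}$
$V{\left(-9 \right)} F{\left(-24 \right)} = - 9 \left(- 24 \left(-4 + 5 \left(-24\right)\right) + 2 i \sqrt{5}\right) = - 9 \left(- 24 \left(-4 - 120\right) + 2 i \sqrt{5}\right) = - 9 \left(\left(-24\right) \left(-124\right) + 2 i \sqrt{5}\right) = - 9 \left(2976 + 2 i \sqrt{5}\right) = -26784 - 18 i \sqrt{5}$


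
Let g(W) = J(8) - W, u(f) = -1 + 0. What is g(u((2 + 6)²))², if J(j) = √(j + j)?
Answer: 25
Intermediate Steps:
J(j) = √2*√j (J(j) = √(2*j) = √2*√j)
u(f) = -1
g(W) = 4 - W (g(W) = √2*√8 - W = √2*(2*√2) - W = 4 - W)
g(u((2 + 6)²))² = (4 - 1*(-1))² = (4 + 1)² = 5² = 25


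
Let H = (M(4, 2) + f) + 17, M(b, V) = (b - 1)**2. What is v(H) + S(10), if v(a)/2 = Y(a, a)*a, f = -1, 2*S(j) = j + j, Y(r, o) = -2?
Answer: -90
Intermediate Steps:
S(j) = j (S(j) = (j + j)/2 = (2*j)/2 = j)
M(b, V) = (-1 + b)**2
H = 25 (H = ((-1 + 4)**2 - 1) + 17 = (3**2 - 1) + 17 = (9 - 1) + 17 = 8 + 17 = 25)
v(a) = -4*a (v(a) = 2*(-2*a) = -4*a)
v(H) + S(10) = -4*25 + 10 = -100 + 10 = -90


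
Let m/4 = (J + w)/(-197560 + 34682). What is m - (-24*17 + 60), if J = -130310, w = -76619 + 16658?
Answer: 28721314/81439 ≈ 352.67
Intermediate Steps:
w = -59961
m = 380542/81439 (m = 4*((-130310 - 59961)/(-197560 + 34682)) = 4*(-190271/(-162878)) = 4*(-190271*(-1/162878)) = 4*(190271/162878) = 380542/81439 ≈ 4.6727)
m - (-24*17 + 60) = 380542/81439 - (-24*17 + 60) = 380542/81439 - (-408 + 60) = 380542/81439 - 1*(-348) = 380542/81439 + 348 = 28721314/81439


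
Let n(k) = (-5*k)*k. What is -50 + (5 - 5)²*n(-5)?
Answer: -50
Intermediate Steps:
n(k) = -5*k²
-50 + (5 - 5)²*n(-5) = -50 + (5 - 5)²*(-5*(-5)²) = -50 + 0²*(-5*25) = -50 + 0*(-125) = -50 + 0 = -50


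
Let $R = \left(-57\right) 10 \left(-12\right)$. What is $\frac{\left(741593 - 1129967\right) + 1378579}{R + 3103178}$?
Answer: $\frac{34145}{107242} \approx 0.31839$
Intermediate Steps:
$R = 6840$ ($R = \left(-570\right) \left(-12\right) = 6840$)
$\frac{\left(741593 - 1129967\right) + 1378579}{R + 3103178} = \frac{\left(741593 - 1129967\right) + 1378579}{6840 + 3103178} = \frac{-388374 + 1378579}{3110018} = 990205 \cdot \frac{1}{3110018} = \frac{34145}{107242}$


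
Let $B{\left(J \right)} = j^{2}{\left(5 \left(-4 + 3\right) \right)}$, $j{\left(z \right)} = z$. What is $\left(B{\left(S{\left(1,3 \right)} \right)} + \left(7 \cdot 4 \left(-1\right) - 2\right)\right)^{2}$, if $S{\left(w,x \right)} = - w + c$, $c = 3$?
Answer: $25$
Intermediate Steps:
$S{\left(w,x \right)} = 3 - w$ ($S{\left(w,x \right)} = - w + 3 = 3 - w$)
$B{\left(J \right)} = 25$ ($B{\left(J \right)} = \left(5 \left(-4 + 3\right)\right)^{2} = \left(5 \left(-1\right)\right)^{2} = \left(-5\right)^{2} = 25$)
$\left(B{\left(S{\left(1,3 \right)} \right)} + \left(7 \cdot 4 \left(-1\right) - 2\right)\right)^{2} = \left(25 + \left(7 \cdot 4 \left(-1\right) - 2\right)\right)^{2} = \left(25 + \left(7 \left(-4\right) - 2\right)\right)^{2} = \left(25 - 30\right)^{2} = \left(-5\right)^{2} = 25$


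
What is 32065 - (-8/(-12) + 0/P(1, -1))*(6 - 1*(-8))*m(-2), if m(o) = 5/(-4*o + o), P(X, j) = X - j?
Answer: 288515/9 ≈ 32057.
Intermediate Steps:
m(o) = -5/(3*o) (m(o) = 5/((-3*o)) = 5*(-1/(3*o)) = -5/(3*o))
32065 - (-8/(-12) + 0/P(1, -1))*(6 - 1*(-8))*m(-2) = 32065 - (-8/(-12) + 0/(1 - 1*(-1)))*(6 - 1*(-8))*(-5/3/(-2)) = 32065 - (-8*(-1/12) + 0/(1 + 1))*(6 + 8)*(-5/3*(-½)) = 32065 - (⅔ + 0/2)*14*5/6 = 32065 - (⅔ + 0*(½))*14*5/6 = 32065 - (⅔ + 0)*14*5/6 = 32065 - (⅔)*14*5/6 = 32065 - 28*5/(3*6) = 32065 - 1*70/9 = 32065 - 70/9 = 288515/9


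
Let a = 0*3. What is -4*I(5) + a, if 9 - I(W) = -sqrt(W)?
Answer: -36 - 4*sqrt(5) ≈ -44.944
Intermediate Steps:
I(W) = 9 + sqrt(W) (I(W) = 9 - (-1)*sqrt(W) = 9 + sqrt(W))
a = 0
-4*I(5) + a = -4*(9 + sqrt(5)) + 0 = (-36 - 4*sqrt(5)) + 0 = -36 - 4*sqrt(5)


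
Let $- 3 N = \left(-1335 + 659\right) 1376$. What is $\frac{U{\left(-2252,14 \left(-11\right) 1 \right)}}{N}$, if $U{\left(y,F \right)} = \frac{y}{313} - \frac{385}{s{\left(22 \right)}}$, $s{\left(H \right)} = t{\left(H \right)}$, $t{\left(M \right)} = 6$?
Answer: $- \frac{793}{3445504} \approx -0.00023015$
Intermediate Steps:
$s{\left(H \right)} = 6$
$U{\left(y,F \right)} = - \frac{385}{6} + \frac{y}{313}$ ($U{\left(y,F \right)} = \frac{y}{313} - \frac{385}{6} = - \frac{385}{6} + \frac{y}{313}$)
$N = \frac{930176}{3}$ ($N = - \frac{\left(-1335 + 659\right) 1376}{3} = - \frac{\left(-676\right) 1376}{3} = \left(- \frac{1}{3}\right) \left(-930176\right) = \frac{930176}{3} \approx 3.1006 \cdot 10^{5}$)
$\frac{U{\left(-2252,14 \left(-11\right) 1 \right)}}{N} = \frac{- \frac{385}{6} + \frac{1}{313} \left(-2252\right)}{\frac{930176}{3}} = \left(- \frac{385}{6} - \frac{2252}{313}\right) \frac{3}{930176} = \left(- \frac{134017}{1878}\right) \frac{3}{930176} = - \frac{793}{3445504}$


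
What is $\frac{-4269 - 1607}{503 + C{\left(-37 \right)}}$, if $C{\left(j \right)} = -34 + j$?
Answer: $- \frac{1469}{108} \approx -13.602$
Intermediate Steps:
$\frac{-4269 - 1607}{503 + C{\left(-37 \right)}} = \frac{-4269 - 1607}{503 - 71} = - \frac{5876}{503 - 71} = - \frac{5876}{432} = \left(-5876\right) \frac{1}{432} = - \frac{1469}{108}$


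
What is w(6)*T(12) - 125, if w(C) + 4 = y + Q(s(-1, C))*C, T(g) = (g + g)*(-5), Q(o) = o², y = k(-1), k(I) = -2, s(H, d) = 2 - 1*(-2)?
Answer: -10925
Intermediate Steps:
s(H, d) = 4 (s(H, d) = 2 + 2 = 4)
y = -2
T(g) = -10*g (T(g) = (2*g)*(-5) = -10*g)
w(C) = -6 + 16*C (w(C) = -4 + (-2 + 4²*C) = -4 + (-2 + 16*C) = -6 + 16*C)
w(6)*T(12) - 125 = (-6 + 16*6)*(-10*12) - 125 = (-6 + 96)*(-120) - 125 = 90*(-120) - 125 = -10800 - 125 = -10925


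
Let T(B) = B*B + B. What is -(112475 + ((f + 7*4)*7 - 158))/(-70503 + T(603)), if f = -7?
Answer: -37488/97903 ≈ -0.38291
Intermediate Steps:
T(B) = B + B**2 (T(B) = B**2 + B = B + B**2)
-(112475 + ((f + 7*4)*7 - 158))/(-70503 + T(603)) = -(112475 + ((-7 + 7*4)*7 - 158))/(-70503 + 603*(1 + 603)) = -(112475 + ((-7 + 28)*7 - 158))/(-70503 + 603*604) = -(112475 + (21*7 - 158))/(-70503 + 364212) = -(112475 + (147 - 158))/293709 = -(112475 - 11)/293709 = -112464/293709 = -1*37488/97903 = -37488/97903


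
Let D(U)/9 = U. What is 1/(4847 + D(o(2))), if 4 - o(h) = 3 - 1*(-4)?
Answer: 1/4820 ≈ 0.00020747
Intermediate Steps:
o(h) = -3 (o(h) = 4 - (3 - 1*(-4)) = 4 - (3 + 4) = 4 - 1*7 = 4 - 7 = -3)
D(U) = 9*U
1/(4847 + D(o(2))) = 1/(4847 + 9*(-3)) = 1/(4847 - 27) = 1/4820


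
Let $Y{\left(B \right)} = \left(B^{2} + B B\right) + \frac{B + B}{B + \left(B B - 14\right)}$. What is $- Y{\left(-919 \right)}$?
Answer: $- \frac{712495306389}{421814} \approx -1.6891 \cdot 10^{6}$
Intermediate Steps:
$Y{\left(B \right)} = 2 B^{2} + \frac{2 B}{-14 + B + B^{2}}$ ($Y{\left(B \right)} = \left(B^{2} + B^{2}\right) + \frac{2 B}{B + \left(B^{2} - 14\right)} = 2 B^{2} + \frac{2 B}{B + \left(-14 + B^{2}\right)} = 2 B^{2} + \frac{2 B}{-14 + B + B^{2}}$)
$- Y{\left(-919 \right)} = - \frac{2 \left(-919\right) \left(1 + \left(-919\right)^{2} + \left(-919\right)^{3} - -12866\right)}{-14 - 919 + \left(-919\right)^{2}} = - \frac{2 \left(-919\right) \left(1 + 844561 - 776151559 + 12866\right)}{-14 - 919 + 844561} = - \frac{2 \left(-919\right) \left(-775294131\right)}{843628} = \left(-1\right) \frac{712495306389}{421814} = - \frac{712495306389}{421814}$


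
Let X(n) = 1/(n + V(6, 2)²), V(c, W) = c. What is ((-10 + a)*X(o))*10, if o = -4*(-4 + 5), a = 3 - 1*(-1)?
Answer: -15/8 ≈ -1.8750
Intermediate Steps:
a = 4 (a = 3 + 1 = 4)
o = -4 (o = -4*1 = -4)
X(n) = 1/(36 + n) (X(n) = 1/(n + 6²) = 1/(n + 36) = 1/(36 + n))
((-10 + a)*X(o))*10 = ((-10 + 4)/(36 - 4))*10 = -6/32*10 = -6*1/32*10 = -3/16*10 = -15/8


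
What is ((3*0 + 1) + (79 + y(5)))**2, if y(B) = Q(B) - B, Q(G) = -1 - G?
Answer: 4761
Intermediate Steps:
y(B) = -1 - 2*B (y(B) = (-1 - B) - B = -1 - 2*B)
((3*0 + 1) + (79 + y(5)))**2 = ((3*0 + 1) + (79 + (-1 - 2*5)))**2 = ((0 + 1) + (79 + (-1 - 10)))**2 = (1 + (79 - 11))**2 = (1 + 68)**2 = 69**2 = 4761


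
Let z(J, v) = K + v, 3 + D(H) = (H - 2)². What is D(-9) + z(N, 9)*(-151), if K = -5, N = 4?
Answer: -486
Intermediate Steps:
D(H) = -3 + (-2 + H)² (D(H) = -3 + (H - 2)² = -3 + (-2 + H)²)
z(J, v) = -5 + v
D(-9) + z(N, 9)*(-151) = (-3 + (-2 - 9)²) + (-5 + 9)*(-151) = (-3 + (-11)²) + 4*(-151) = (-3 + 121) - 604 = 118 - 604 = -486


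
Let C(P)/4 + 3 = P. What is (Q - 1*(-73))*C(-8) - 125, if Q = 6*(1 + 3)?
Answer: -4393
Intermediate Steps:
Q = 24 (Q = 6*4 = 24)
C(P) = -12 + 4*P
(Q - 1*(-73))*C(-8) - 125 = (24 - 1*(-73))*(-12 + 4*(-8)) - 125 = (24 + 73)*(-12 - 32) - 125 = 97*(-44) - 125 = -4268 - 125 = -4393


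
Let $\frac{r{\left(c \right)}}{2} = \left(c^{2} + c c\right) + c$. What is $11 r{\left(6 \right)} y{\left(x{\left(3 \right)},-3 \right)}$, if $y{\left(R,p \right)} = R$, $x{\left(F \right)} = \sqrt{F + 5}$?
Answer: $3432 \sqrt{2} \approx 4853.6$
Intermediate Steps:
$r{\left(c \right)} = 2 c + 4 c^{2}$ ($r{\left(c \right)} = 2 \left(\left(c^{2} + c c\right) + c\right) = 2 \left(\left(c^{2} + c^{2}\right) + c\right) = 2 \left(2 c^{2} + c\right) = 2 \left(c + 2 c^{2}\right) = 2 c + 4 c^{2}$)
$x{\left(F \right)} = \sqrt{5 + F}$
$11 r{\left(6 \right)} y{\left(x{\left(3 \right)},-3 \right)} = 11 \cdot 2 \cdot 6 \left(1 + 2 \cdot 6\right) \sqrt{5 + 3} = 11 \cdot 2 \cdot 6 \left(1 + 12\right) \sqrt{8} = 11 \cdot 2 \cdot 6 \cdot 13 \cdot 2 \sqrt{2} = 11 \cdot 156 \cdot 2 \sqrt{2} = 1716 \cdot 2 \sqrt{2} = 3432 \sqrt{2}$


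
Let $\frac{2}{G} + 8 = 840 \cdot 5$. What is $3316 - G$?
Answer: $\frac{6950335}{2096} \approx 3316.0$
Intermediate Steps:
$G = \frac{1}{2096}$ ($G = \frac{2}{-8 + 840 \cdot 5} = \frac{2}{-8 + 4200} = \frac{2}{4192} = 2 \cdot \frac{1}{4192} = \frac{1}{2096} \approx 0.0004771$)
$3316 - G = 3316 - \frac{1}{2096} = \frac{6950335}{2096}$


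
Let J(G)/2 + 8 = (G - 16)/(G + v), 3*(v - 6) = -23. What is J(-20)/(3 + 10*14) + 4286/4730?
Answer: 65347/79937 ≈ 0.81748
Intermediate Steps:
v = -5/3 (v = 6 + (1/3)*(-23) = 6 - 23/3 = -5/3 ≈ -1.6667)
J(G) = -16 + 2*(-16 + G)/(-5/3 + G) (J(G) = -16 + 2*((G - 16)/(G - 5/3)) = -16 + 2*((-16 + G)/(-5/3 + G)) = -16 + 2*(-16 + G)/(-5/3 + G))
J(-20)/(3 + 10*14) + 4286/4730 = (2*(-8 - 21*(-20))/(-5 + 3*(-20)))/(3 + 10*14) + 4286/4730 = (2*(-8 + 420)/(-5 - 60))/(3 + 140) + 4286*(1/4730) = (2*412/(-65))/143 + 2143/2365 = (2*(-1/65)*412)*(1/143) + 2143/2365 = -824/65*1/143 + 2143/2365 = -824/9295 + 2143/2365 = 65347/79937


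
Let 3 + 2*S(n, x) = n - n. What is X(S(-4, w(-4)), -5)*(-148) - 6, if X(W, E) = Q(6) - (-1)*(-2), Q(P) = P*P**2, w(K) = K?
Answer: -31678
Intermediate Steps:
S(n, x) = -3/2 (S(n, x) = -3/2 + (n - n)/2 = -3/2 + (1/2)*0 = -3/2 + 0 = -3/2)
Q(P) = P**3
X(W, E) = 214 (X(W, E) = 6**3 - (-1)*(-2) = 216 - 1*2 = 216 - 2 = 214)
X(S(-4, w(-4)), -5)*(-148) - 6 = 214*(-148) - 6 = -31672 - 6 = -31678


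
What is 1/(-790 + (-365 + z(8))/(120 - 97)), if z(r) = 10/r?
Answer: -92/74135 ≈ -0.0012410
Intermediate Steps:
1/(-790 + (-365 + z(8))/(120 - 97)) = 1/(-790 + (-365 + 10/8)/(120 - 97)) = 1/(-790 + (-365 + 10*(⅛))/23) = 1/(-790 + (-365 + 5/4)*(1/23)) = 1/(-790 - 1455/4*1/23) = 1/(-790 - 1455/92) = 1/(-74135/92) = -92/74135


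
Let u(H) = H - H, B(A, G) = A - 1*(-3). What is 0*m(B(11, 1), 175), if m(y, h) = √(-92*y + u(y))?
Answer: 0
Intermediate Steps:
B(A, G) = 3 + A (B(A, G) = A + 3 = 3 + A)
u(H) = 0
m(y, h) = 2*√23*√(-y) (m(y, h) = √(-92*y + 0) = √(-92*y) = 2*√23*√(-y))
0*m(B(11, 1), 175) = 0*(2*√23*√(-(3 + 11))) = 0*(2*√23*√(-1*14)) = 0*(2*√23*√(-14)) = 0*(2*√23*(I*√14)) = 0*(2*I*√322) = 0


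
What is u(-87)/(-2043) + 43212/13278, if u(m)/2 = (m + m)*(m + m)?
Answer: -13254210/502351 ≈ -26.384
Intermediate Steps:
u(m) = 8*m**2 (u(m) = 2*((m + m)*(m + m)) = 2*((2*m)*(2*m)) = 2*(4*m**2) = 8*m**2)
u(-87)/(-2043) + 43212/13278 = (8*(-87)**2)/(-2043) + 43212/13278 = (8*7569)*(-1/2043) + 43212*(1/13278) = 60552*(-1/2043) + 7202/2213 = -6728/227 + 7202/2213 = -13254210/502351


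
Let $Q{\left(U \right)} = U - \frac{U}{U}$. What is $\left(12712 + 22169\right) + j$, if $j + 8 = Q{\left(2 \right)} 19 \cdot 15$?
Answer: $35158$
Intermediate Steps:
$Q{\left(U \right)} = -1 + U$ ($Q{\left(U \right)} = U - 1 = -1 + U$)
$j = 277$ ($j = -8 + \left(-1 + 2\right) 19 \cdot 15 = -8 + 1 \cdot 19 \cdot 15 = -8 + 19 \cdot 15 = -8 + 285 = 277$)
$\left(12712 + 22169\right) + j = \left(12712 + 22169\right) + 277 = 34881 + 277 = 35158$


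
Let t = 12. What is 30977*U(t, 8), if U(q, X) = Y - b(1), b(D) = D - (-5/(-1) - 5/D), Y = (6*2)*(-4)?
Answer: -1517873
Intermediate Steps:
Y = -48 (Y = 12*(-4) = -48)
b(D) = -5 + D + 5/D (b(D) = D - (-5*(-1) - 5/D) = D - (5 - 5/D) = D + (-5 + 5/D) = -5 + D + 5/D)
U(q, X) = -49 (U(q, X) = -48 - (-5 + 1 + 5/1) = -48 - (-5 + 1 + 5*1) = -48 - (-5 + 1 + 5) = -48 - 1*1 = -48 - 1 = -49)
30977*U(t, 8) = 30977*(-49) = -1517873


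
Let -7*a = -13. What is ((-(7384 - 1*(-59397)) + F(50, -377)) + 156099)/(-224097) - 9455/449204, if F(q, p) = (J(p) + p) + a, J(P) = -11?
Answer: -689629231/1650250308 ≈ -0.41789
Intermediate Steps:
a = 13/7 (a = -⅐*(-13) = 13/7 ≈ 1.8571)
F(q, p) = -64/7 + p (F(q, p) = (-11 + p) + 13/7 = -64/7 + p)
((-(7384 - 1*(-59397)) + F(50, -377)) + 156099)/(-224097) - 9455/449204 = ((-(7384 - 1*(-59397)) + (-64/7 - 377)) + 156099)/(-224097) - 9455/449204 = ((-(7384 + 59397) - 2703/7) + 156099)*(-1/224097) - 9455*1/449204 = ((-1*66781 - 2703/7) + 156099)*(-1/224097) - 155/7364 = ((-66781 - 2703/7) + 156099)*(-1/224097) - 155/7364 = (-470170/7 + 156099)*(-1/224097) - 155/7364 = (622523/7)*(-1/224097) - 155/7364 = -622523/1568679 - 155/7364 = -689629231/1650250308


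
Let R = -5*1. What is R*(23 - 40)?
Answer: 85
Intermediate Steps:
R = -5
R*(23 - 40) = -5*(23 - 40) = -5*(-17) = 85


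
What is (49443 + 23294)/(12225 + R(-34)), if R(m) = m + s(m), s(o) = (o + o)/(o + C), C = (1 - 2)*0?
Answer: 72737/12193 ≈ 5.9655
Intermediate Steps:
C = 0 (C = -1*0 = 0)
s(o) = 2 (s(o) = (o + o)/(o + 0) = (2*o)/o = 2)
R(m) = 2 + m (R(m) = m + 2 = 2 + m)
(49443 + 23294)/(12225 + R(-34)) = (49443 + 23294)/(12225 + (2 - 34)) = 72737/(12225 - 32) = 72737/12193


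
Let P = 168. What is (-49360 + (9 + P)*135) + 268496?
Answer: 243031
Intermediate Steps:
(-49360 + (9 + P)*135) + 268496 = (-49360 + (9 + 168)*135) + 268496 = (-49360 + 177*135) + 268496 = (-49360 + 23895) + 268496 = -25465 + 268496 = 243031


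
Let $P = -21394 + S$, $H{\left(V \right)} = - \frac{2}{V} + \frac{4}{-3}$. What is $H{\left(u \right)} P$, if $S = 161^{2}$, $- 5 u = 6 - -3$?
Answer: $-1006$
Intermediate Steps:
$u = - \frac{9}{5}$ ($u = - \frac{6 - -3}{5} = - \frac{6 + 3}{5} = \left(- \frac{1}{5}\right) 9 = - \frac{9}{5} \approx -1.8$)
$H{\left(V \right)} = - \frac{4}{3} - \frac{2}{V}$ ($H{\left(V \right)} = - \frac{2}{V} + 4 \left(- \frac{1}{3}\right) = - \frac{2}{V} - \frac{4}{3} = - \frac{4}{3} - \frac{2}{V}$)
$S = 25921$
$P = 4527$ ($P = -21394 + 25921 = 4527$)
$H{\left(u \right)} P = \left(- \frac{4}{3} - \frac{2}{- \frac{9}{5}}\right) 4527 = \left(- \frac{4}{3} - - \frac{10}{9}\right) 4527 = \left(- \frac{4}{3} + \frac{10}{9}\right) 4527 = \left(- \frac{2}{9}\right) 4527 = -1006$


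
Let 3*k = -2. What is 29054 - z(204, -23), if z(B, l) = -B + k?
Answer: 87776/3 ≈ 29259.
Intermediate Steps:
k = -⅔ (k = (⅓)*(-2) = -⅔ ≈ -0.66667)
z(B, l) = -⅔ - B (z(B, l) = -B - ⅔ = -⅔ - B)
29054 - z(204, -23) = 29054 - (-⅔ - 1*204) = 29054 - (-⅔ - 204) = 29054 - 1*(-614/3) = 29054 + 614/3 = 87776/3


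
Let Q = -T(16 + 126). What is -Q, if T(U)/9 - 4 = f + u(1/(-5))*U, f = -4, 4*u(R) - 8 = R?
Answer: 24921/10 ≈ 2492.1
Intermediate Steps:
u(R) = 2 + R/4
T(U) = 351*U/20 (T(U) = 36 + 9*(-4 + (2 + (¼)/(-5))*U) = 36 + 9*(-4 + (2 + (¼)*(-⅕))*U) = 36 + 9*(-4 + (2 - 1/20)*U) = 36 + 9*(-4 + 39*U/20) = 36 + (-36 + 351*U/20) = 351*U/20)
Q = -24921/10 (Q = -351*(16 + 126)/20 = -351*142/20 = -1*24921/10 = -24921/10 ≈ -2492.1)
-Q = -1*(-24921/10) = 24921/10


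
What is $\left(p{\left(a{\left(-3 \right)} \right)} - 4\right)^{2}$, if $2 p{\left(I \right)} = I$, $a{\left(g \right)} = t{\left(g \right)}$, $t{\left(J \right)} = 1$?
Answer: $\frac{49}{4} \approx 12.25$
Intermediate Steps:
$a{\left(g \right)} = 1$
$p{\left(I \right)} = \frac{I}{2}$
$\left(p{\left(a{\left(-3 \right)} \right)} - 4\right)^{2} = \left(\frac{1}{2} \cdot 1 - 4\right)^{2} = \left(\frac{1}{2} - 4\right)^{2} = \left(- \frac{7}{2}\right)^{2} = \frac{49}{4}$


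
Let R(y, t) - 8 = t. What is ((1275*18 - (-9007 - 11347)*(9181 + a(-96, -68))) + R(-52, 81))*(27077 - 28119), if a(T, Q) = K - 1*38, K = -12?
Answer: -193682180346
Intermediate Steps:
R(y, t) = 8 + t
a(T, Q) = -50 (a(T, Q) = -12 - 1*38 = -12 - 38 = -50)
((1275*18 - (-9007 - 11347)*(9181 + a(-96, -68))) + R(-52, 81))*(27077 - 28119) = ((1275*18 - (-9007 - 11347)*(9181 - 50)) + (8 + 81))*(27077 - 28119) = ((22950 - (-20354)*9131) + 89)*(-1042) = ((22950 - 1*(-185852374)) + 89)*(-1042) = ((22950 + 185852374) + 89)*(-1042) = (185875324 + 89)*(-1042) = 185875413*(-1042) = -193682180346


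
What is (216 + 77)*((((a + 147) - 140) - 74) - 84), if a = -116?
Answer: -78231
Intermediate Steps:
(216 + 77)*((((a + 147) - 140) - 74) - 84) = (216 + 77)*((((-116 + 147) - 140) - 74) - 84) = 293*(((31 - 140) - 74) - 84) = 293*((-109 - 74) - 84) = 293*(-183 - 84) = 293*(-267) = -78231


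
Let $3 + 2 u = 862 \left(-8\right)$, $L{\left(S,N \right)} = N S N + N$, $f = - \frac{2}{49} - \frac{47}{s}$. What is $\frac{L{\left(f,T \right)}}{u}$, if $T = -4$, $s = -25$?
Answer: $- \frac{62296}{8451275} \approx -0.0073712$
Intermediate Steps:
$f = \frac{2253}{1225}$ ($f = - \frac{2}{49} - \frac{47}{-25} = \left(-2\right) \frac{1}{49} - - \frac{47}{25} = - \frac{2}{49} + \frac{47}{25} = \frac{2253}{1225} \approx 1.8392$)
$L{\left(S,N \right)} = N + S N^{2}$ ($L{\left(S,N \right)} = S N^{2} + N = N + S N^{2}$)
$u = - \frac{6899}{2}$ ($u = - \frac{3}{2} + \frac{862 \left(-8\right)}{2} = - \frac{3}{2} + \frac{1}{2} \left(-6896\right) = - \frac{3}{2} - 3448 = - \frac{6899}{2} \approx -3449.5$)
$\frac{L{\left(f,T \right)}}{u} = \frac{\left(-4\right) \left(1 - \frac{9012}{1225}\right)}{- \frac{6899}{2}} = - 4 \left(1 - \frac{9012}{1225}\right) \left(- \frac{2}{6899}\right) = \left(-4\right) \left(- \frac{7787}{1225}\right) \left(- \frac{2}{6899}\right) = \frac{31148}{1225} \left(- \frac{2}{6899}\right) = - \frac{62296}{8451275}$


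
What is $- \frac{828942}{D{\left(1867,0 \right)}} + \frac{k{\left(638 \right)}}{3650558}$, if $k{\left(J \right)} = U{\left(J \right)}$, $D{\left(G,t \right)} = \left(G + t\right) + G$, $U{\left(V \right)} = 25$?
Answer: $- \frac{1513050378143}{6815591786} \approx -222.0$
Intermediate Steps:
$D{\left(G,t \right)} = t + 2 G$
$k{\left(J \right)} = 25$
$- \frac{828942}{D{\left(1867,0 \right)}} + \frac{k{\left(638 \right)}}{3650558} = - \frac{828942}{0 + 2 \cdot 1867} + \frac{25}{3650558} = - \frac{828942}{0 + 3734} + 25 \cdot \frac{1}{3650558} = - \frac{828942}{3734} + \frac{25}{3650558} = \left(-828942\right) \frac{1}{3734} + \frac{25}{3650558} = - \frac{414471}{1867} + \frac{25}{3650558} = - \frac{1513050378143}{6815591786}$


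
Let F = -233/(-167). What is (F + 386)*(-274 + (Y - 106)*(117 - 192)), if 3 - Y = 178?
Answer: 1345720695/167 ≈ 8.0582e+6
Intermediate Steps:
Y = -175 (Y = 3 - 1*178 = 3 - 178 = -175)
F = 233/167 (F = -233*(-1/167) = 233/167 ≈ 1.3952)
(F + 386)*(-274 + (Y - 106)*(117 - 192)) = (233/167 + 386)*(-274 + (-175 - 106)*(117 - 192)) = 64695*(-274 - 281*(-75))/167 = 64695*(-274 + 21075)/167 = (64695/167)*20801 = 1345720695/167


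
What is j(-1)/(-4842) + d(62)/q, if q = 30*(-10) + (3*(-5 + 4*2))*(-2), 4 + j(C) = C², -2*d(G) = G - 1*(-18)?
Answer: 10813/85542 ≈ 0.12641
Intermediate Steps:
d(G) = -9 - G/2 (d(G) = -(G - 1*(-18))/2 = -(G + 18)/2 = -(18 + G)/2 = -9 - G/2)
j(C) = -4 + C²
q = -318 (q = -300 + (3*(-5 + 8))*(-2) = -300 + (3*3)*(-2) = -300 + 9*(-2) = -300 - 18 = -318)
j(-1)/(-4842) + d(62)/q = (-4 + (-1)²)/(-4842) + (-9 - ½*62)/(-318) = (-4 + 1)*(-1/4842) + (-9 - 31)*(-1/318) = -3*(-1/4842) - 40*(-1/318) = 1/1614 + 20/159 = 10813/85542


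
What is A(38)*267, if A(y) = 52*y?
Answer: 527592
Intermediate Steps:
A(38)*267 = (52*38)*267 = 1976*267 = 527592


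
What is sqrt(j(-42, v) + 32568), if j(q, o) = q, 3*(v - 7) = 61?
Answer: 3*sqrt(3614) ≈ 180.35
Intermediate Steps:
v = 82/3 (v = 7 + (1/3)*61 = 7 + 61/3 = 82/3 ≈ 27.333)
sqrt(j(-42, v) + 32568) = sqrt(-42 + 32568) = sqrt(32526) = 3*sqrt(3614)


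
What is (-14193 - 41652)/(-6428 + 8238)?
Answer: -11169/362 ≈ -30.854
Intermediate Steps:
(-14193 - 41652)/(-6428 + 8238) = -55845/1810 = -55845*1/1810 = -11169/362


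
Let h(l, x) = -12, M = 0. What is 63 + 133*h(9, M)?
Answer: -1533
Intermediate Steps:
63 + 133*h(9, M) = 63 + 133*(-12) = 63 - 1596 = -1533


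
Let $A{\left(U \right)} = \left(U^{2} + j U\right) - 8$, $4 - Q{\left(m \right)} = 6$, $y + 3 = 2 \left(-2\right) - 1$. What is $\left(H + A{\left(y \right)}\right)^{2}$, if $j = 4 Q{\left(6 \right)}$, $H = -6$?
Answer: $12996$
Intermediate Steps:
$y = -8$ ($y = -3 + \left(2 \left(-2\right) - 1\right) = -3 - 5 = -8$)
$Q{\left(m \right)} = -2$ ($Q{\left(m \right)} = 4 - 6 = -2$)
$j = -8$ ($j = 4 \left(-2\right) = -8$)
$A{\left(U \right)} = -8 + U^{2} - 8 U$ ($A{\left(U \right)} = \left(U^{2} - 8 U\right) - 8 = -8 + U^{2} - 8 U$)
$\left(H + A{\left(y \right)}\right)^{2} = \left(-6 - \left(-56 - 64\right)\right)^{2} = \left(-6 + \left(-8 + 64 + 64\right)\right)^{2} = \left(-6 + 120\right)^{2} = 114^{2} = 12996$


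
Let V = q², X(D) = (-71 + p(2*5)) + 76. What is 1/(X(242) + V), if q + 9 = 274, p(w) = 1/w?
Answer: 10/702301 ≈ 1.4239e-5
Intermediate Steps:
q = 265 (q = -9 + 274 = 265)
X(D) = 51/10 (X(D) = (-71 + 1/(2*5)) + 76 = (-71 + 1/10) + 76 = (-71 + ⅒) + 76 = -709/10 + 76 = 51/10)
V = 70225 (V = 265² = 70225)
1/(X(242) + V) = 1/(51/10 + 70225) = 1/(702301/10) = 10/702301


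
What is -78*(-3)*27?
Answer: 6318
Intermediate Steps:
-78*(-3)*27 = -13*(-18)*27 = 234*27 = 6318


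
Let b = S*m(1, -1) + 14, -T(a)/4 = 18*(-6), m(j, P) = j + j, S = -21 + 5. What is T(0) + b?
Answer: 414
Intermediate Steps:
S = -16
m(j, P) = 2*j
T(a) = 432 (T(a) = -72*(-6) = -4*(-108) = 432)
b = -18 (b = -32 + 14 = -18)
T(0) + b = 432 - 18 = 414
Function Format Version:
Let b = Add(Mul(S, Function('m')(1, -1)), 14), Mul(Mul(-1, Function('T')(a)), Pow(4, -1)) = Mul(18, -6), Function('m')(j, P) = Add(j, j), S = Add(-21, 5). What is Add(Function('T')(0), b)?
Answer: 414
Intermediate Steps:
S = -16
Function('m')(j, P) = Mul(2, j)
Function('T')(a) = 432 (Function('T')(a) = Mul(-4, Mul(18, -6)) = Mul(-4, -108) = 432)
b = -18 (b = Add(Mul(-16, Mul(2, 1)), 14) = Add(Mul(-16, 2), 14) = Add(-32, 14) = -18)
Add(Function('T')(0), b) = Add(432, -18) = 414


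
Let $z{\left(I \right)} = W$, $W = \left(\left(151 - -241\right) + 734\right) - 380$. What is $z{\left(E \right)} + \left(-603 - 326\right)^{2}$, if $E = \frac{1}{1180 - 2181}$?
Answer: $863787$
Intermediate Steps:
$E = - \frac{1}{1001}$ ($E = \frac{1}{-1001} = - \frac{1}{1001} \approx -0.000999$)
$W = 746$ ($W = \left(\left(151 + 241\right) + 734\right) - 380 = \left(392 + 734\right) - 380 = 1126 - 380 = 746$)
$z{\left(I \right)} = 746$
$z{\left(E \right)} + \left(-603 - 326\right)^{2} = 746 + \left(-603 - 326\right)^{2} = 746 + \left(-929\right)^{2} = 746 + 863041 = 863787$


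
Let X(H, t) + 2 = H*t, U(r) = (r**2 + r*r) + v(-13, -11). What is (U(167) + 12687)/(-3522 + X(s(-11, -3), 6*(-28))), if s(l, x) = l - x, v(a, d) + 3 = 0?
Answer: -34231/1090 ≈ -31.405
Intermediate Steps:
v(a, d) = -3 (v(a, d) = -3 + 0 = -3)
U(r) = -3 + 2*r**2 (U(r) = (r**2 + r*r) - 3 = (r**2 + r**2) - 3 = 2*r**2 - 3 = -3 + 2*r**2)
X(H, t) = -2 + H*t
(U(167) + 12687)/(-3522 + X(s(-11, -3), 6*(-28))) = ((-3 + 2*167**2) + 12687)/(-3522 + (-2 + (-11 - 1*(-3))*(6*(-28)))) = ((-3 + 2*27889) + 12687)/(-3522 + (-2 + (-11 + 3)*(-168))) = ((-3 + 55778) + 12687)/(-3522 + (-2 - 8*(-168))) = (55775 + 12687)/(-3522 + (-2 + 1344)) = 68462/(-3522 + 1342) = 68462/(-2180) = 68462*(-1/2180) = -34231/1090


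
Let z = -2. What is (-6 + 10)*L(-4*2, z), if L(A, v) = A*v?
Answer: 64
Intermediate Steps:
(-6 + 10)*L(-4*2, z) = (-6 + 10)*(-4*2*(-2)) = 4*(-8*(-2)) = 4*16 = 64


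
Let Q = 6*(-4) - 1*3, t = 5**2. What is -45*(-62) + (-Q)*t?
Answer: 3465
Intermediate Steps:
t = 25
Q = -27 (Q = -24 - 3 = -27)
-45*(-62) + (-Q)*t = -45*(-62) - 1*(-27)*25 = 2790 + 27*25 = 2790 + 675 = 3465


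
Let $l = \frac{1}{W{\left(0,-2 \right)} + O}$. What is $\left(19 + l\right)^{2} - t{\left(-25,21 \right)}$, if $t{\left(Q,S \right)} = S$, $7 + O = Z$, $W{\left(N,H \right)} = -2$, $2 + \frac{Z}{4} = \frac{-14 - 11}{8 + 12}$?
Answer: $\frac{163725}{484} \approx 338.27$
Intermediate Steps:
$Z = -13$ ($Z = -8 + 4 \frac{-14 - 11}{8 + 12} = -8 + 4 \left(- \frac{25}{20}\right) = -8 + 4 \left(\left(-25\right) \frac{1}{20}\right) = -8 + 4 \left(- \frac{5}{4}\right) = -8 - 5 = -13$)
$O = -20$ ($O = -7 - 13 = -20$)
$l = - \frac{1}{22}$ ($l = \frac{1}{-2 - 20} = \frac{1}{-22} = - \frac{1}{22} \approx -0.045455$)
$\left(19 + l\right)^{2} - t{\left(-25,21 \right)} = \left(19 - \frac{1}{22}\right)^{2} - 21 = \left(\frac{417}{22}\right)^{2} - 21 = \frac{173889}{484} - 21 = \frac{163725}{484}$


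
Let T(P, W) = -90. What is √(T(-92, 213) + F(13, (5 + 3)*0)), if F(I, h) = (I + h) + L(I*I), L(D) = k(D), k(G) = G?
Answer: 2*√23 ≈ 9.5917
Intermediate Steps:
L(D) = D
F(I, h) = I + h + I² (F(I, h) = (I + h) + I*I = (I + h) + I² = I + h + I²)
√(T(-92, 213) + F(13, (5 + 3)*0)) = √(-90 + (13 + (5 + 3)*0 + 13²)) = √(-90 + (13 + 8*0 + 169)) = √(-90 + (13 + 0 + 169)) = √(-90 + 182) = √92 = 2*√23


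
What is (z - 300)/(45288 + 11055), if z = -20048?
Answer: -20348/56343 ≈ -0.36115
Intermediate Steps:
(z - 300)/(45288 + 11055) = (-20048 - 300)/(45288 + 11055) = -20348/56343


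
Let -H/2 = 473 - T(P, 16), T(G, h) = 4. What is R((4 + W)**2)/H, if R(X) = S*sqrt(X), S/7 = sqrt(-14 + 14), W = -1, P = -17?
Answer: 0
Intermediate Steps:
S = 0 (S = 7*sqrt(-14 + 14) = 7*sqrt(0) = 7*0 = 0)
R(X) = 0 (R(X) = 0*sqrt(X) = 0)
H = -938 (H = -2*(473 - 1*4) = -2*(473 - 4) = -2*469 = -938)
R((4 + W)**2)/H = 0/(-938) = 0*(-1/938) = 0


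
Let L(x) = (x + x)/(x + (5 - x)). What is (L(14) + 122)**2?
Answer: 407044/25 ≈ 16282.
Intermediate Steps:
L(x) = 2*x/5 (L(x) = (2*x)/5 = (2*x)*(1/5) = 2*x/5)
(L(14) + 122)**2 = ((2/5)*14 + 122)**2 = (28/5 + 122)**2 = (638/5)**2 = 407044/25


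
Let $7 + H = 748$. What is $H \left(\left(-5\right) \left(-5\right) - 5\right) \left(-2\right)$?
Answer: $-29640$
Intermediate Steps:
$H = 741$ ($H = -7 + 748 = 741$)
$H \left(\left(-5\right) \left(-5\right) - 5\right) \left(-2\right) = 741 \left(\left(-5\right) \left(-5\right) - 5\right) \left(-2\right) = 741 \left(25 - 5\right) \left(-2\right) = 741 \cdot 20 \left(-2\right) = 741 \left(-40\right) = -29640$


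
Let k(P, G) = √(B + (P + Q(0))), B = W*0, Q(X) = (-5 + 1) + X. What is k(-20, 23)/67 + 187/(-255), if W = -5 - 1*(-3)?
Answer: -11/15 + 2*I*√6/67 ≈ -0.73333 + 0.073119*I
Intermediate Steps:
Q(X) = -4 + X
W = -2 (W = -5 + 3 = -2)
B = 0 (B = -2*0 = 0)
k(P, G) = √(-4 + P) (k(P, G) = √(0 + (P + (-4 + 0))) = √(0 + (P - 4)) = √(0 + (-4 + P)) = √(-4 + P))
k(-20, 23)/67 + 187/(-255) = √(-4 - 20)/67 + 187/(-255) = √(-24)*(1/67) + 187*(-1/255) = (2*I*√6)*(1/67) - 11/15 = 2*I*√6/67 - 11/15 = -11/15 + 2*I*√6/67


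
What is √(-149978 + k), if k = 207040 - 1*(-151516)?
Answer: √208578 ≈ 456.70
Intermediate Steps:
k = 358556 (k = 207040 + 151516 = 358556)
√(-149978 + k) = √(-149978 + 358556) = √208578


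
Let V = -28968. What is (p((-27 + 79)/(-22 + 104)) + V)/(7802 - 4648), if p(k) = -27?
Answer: -28995/3154 ≈ -9.1931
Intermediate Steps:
(p((-27 + 79)/(-22 + 104)) + V)/(7802 - 4648) = (-27 - 28968)/(7802 - 4648) = -28995/3154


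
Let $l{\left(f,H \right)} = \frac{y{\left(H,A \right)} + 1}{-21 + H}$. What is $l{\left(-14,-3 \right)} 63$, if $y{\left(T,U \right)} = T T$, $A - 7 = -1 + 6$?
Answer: $- \frac{105}{4} \approx -26.25$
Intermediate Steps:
$A = 12$ ($A = 7 + \left(-1 + 6\right) = 7 + 5 = 12$)
$y{\left(T,U \right)} = T^{2}$
$l{\left(f,H \right)} = \frac{1 + H^{2}}{-21 + H}$ ($l{\left(f,H \right)} = \frac{H^{2} + 1}{-21 + H} = \frac{1 + H^{2}}{-21 + H}$)
$l{\left(-14,-3 \right)} 63 = \frac{1 + \left(-3\right)^{2}}{-21 - 3} \cdot 63 = \frac{1 + 9}{-24} \cdot 63 = \left(- \frac{1}{24}\right) 10 \cdot 63 = \left(- \frac{5}{12}\right) 63 = - \frac{105}{4}$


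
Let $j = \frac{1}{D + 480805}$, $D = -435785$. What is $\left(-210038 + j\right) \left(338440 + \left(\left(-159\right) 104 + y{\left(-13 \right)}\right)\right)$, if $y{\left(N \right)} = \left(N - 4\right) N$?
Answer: $- \frac{609197050648575}{9004} \approx -6.7659 \cdot 10^{10}$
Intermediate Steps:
$y{\left(N \right)} = N \left(-4 + N\right)$ ($y{\left(N \right)} = \left(-4 + N\right) N = N \left(-4 + N\right)$)
$j = \frac{1}{45020}$ ($j = \frac{1}{-435785 + 480805} = \frac{1}{45020} \approx 2.2212 \cdot 10^{-5}$)
$\left(-210038 + j\right) \left(338440 + \left(\left(-159\right) 104 + y{\left(-13 \right)}\right)\right) = \left(-210038 + \frac{1}{45020}\right) \left(338440 - \left(16536 + 13 \left(-4 - 13\right)\right)\right) = - \frac{9455910759 \left(338440 - 16315\right)}{45020} = \left(- \frac{9455910759}{45020}\right) 322125 = - \frac{609197050648575}{9004}$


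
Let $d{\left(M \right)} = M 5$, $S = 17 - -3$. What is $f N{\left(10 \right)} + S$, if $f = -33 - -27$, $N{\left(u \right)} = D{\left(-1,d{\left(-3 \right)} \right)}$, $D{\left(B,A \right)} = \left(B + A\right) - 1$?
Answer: $122$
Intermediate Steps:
$S = 20$ ($S = 17 + 3 = 20$)
$d{\left(M \right)} = 5 M$
$D{\left(B,A \right)} = -1 + A + B$ ($D{\left(B,A \right)} = \left(A + B\right) - 1 = -1 + A + B$)
$N{\left(u \right)} = -17$ ($N{\left(u \right)} = -1 + 5 \left(-3\right) - 1 = -1 - 15 - 1 = -17$)
$f = -6$ ($f = -33 + 27 = -6$)
$f N{\left(10 \right)} + S = \left(-6\right) \left(-17\right) + 20 = 102 + 20 = 122$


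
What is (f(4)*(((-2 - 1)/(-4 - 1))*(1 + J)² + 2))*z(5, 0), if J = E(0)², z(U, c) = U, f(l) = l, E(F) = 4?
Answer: 3508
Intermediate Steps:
J = 16 (J = 4² = 16)
(f(4)*(((-2 - 1)/(-4 - 1))*(1 + J)² + 2))*z(5, 0) = (4*(((-2 - 1)/(-4 - 1))*(1 + 16)² + 2))*5 = (4*(-3/(-5)*17² + 2))*5 = (4*(-3*(-⅕)*289 + 2))*5 = (4*((⅗)*289 + 2))*5 = (4*(867/5 + 2))*5 = (4*(877/5))*5 = (3508/5)*5 = 3508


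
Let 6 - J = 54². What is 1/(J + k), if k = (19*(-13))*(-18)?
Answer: 1/1536 ≈ 0.00065104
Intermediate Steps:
J = -2910 (J = 6 - 1*54² = 6 - 1*2916 = 6 - 2916 = -2910)
k = 4446 (k = -247*(-18) = 4446)
1/(J + k) = 1/(-2910 + 4446) = 1/1536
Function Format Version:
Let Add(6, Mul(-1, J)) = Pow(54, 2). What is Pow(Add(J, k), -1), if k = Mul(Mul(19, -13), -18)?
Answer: Rational(1, 1536) ≈ 0.00065104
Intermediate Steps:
J = -2910 (J = Add(6, Mul(-1, Pow(54, 2))) = Add(6, Mul(-1, 2916)) = Add(6, -2916) = -2910)
k = 4446 (k = Mul(-247, -18) = 4446)
Pow(Add(J, k), -1) = Pow(Add(-2910, 4446), -1) = Pow(1536, -1) = Rational(1, 1536)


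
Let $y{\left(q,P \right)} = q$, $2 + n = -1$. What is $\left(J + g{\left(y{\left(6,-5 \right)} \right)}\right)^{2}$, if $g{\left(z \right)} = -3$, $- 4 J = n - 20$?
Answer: $\frac{121}{16} \approx 7.5625$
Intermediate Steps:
$n = -3$ ($n = -2 - 1 = -3$)
$J = \frac{23}{4}$ ($J = - \frac{-3 - 20}{4} = \left(- \frac{1}{4}\right) \left(-23\right) = \frac{23}{4} \approx 5.75$)
$\left(J + g{\left(y{\left(6,-5 \right)} \right)}\right)^{2} = \left(\frac{23}{4} - 3\right)^{2} = \left(\frac{11}{4}\right)^{2} = \frac{121}{16}$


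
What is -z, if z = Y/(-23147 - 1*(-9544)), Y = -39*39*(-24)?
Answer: 36504/13603 ≈ 2.6835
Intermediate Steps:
Y = 36504 (Y = -1521*(-24) = 36504)
z = -36504/13603 (z = 36504/(-23147 - 1*(-9544)) = 36504/(-23147 + 9544) = 36504/(-13603) = 36504*(-1/13603) = -36504/13603 ≈ -2.6835)
-z = -1*(-36504/13603) = 36504/13603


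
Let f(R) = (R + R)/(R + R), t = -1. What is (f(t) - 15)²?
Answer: 196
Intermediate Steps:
f(R) = 1 (f(R) = (2*R)/((2*R)) = (2*R)*(1/(2*R)) = 1)
(f(t) - 15)² = (1 - 15)² = (-14)² = 196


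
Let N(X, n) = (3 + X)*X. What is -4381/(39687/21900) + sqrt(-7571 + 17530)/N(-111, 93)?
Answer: -31981300/13229 + sqrt(9959)/11988 ≈ -2417.5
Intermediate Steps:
N(X, n) = X*(3 + X)
-4381/(39687/21900) + sqrt(-7571 + 17530)/N(-111, 93) = -4381/(39687/21900) + sqrt(-7571 + 17530)/((-111*(3 - 111))) = -4381/(39687*(1/21900)) + sqrt(9959)/((-111*(-108))) = -4381/13229/7300 + sqrt(9959)/11988 = -4381*7300/13229 + sqrt(9959)*(1/11988) = -31981300/13229 + sqrt(9959)/11988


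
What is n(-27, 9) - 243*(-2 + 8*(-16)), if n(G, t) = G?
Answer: 31563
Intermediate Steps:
n(-27, 9) - 243*(-2 + 8*(-16)) = -27 - 243*(-2 + 8*(-16)) = -27 - 243*(-2 - 128) = -27 - 243*(-130) = -27 + 31590 = 31563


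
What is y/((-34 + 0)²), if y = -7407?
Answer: -7407/1156 ≈ -6.4074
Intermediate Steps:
y/((-34 + 0)²) = -7407/(-34 + 0)² = -7407/((-34)²) = -7407/1156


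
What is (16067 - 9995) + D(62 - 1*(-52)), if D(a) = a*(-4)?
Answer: 5616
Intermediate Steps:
D(a) = -4*a
(16067 - 9995) + D(62 - 1*(-52)) = (16067 - 9995) - 4*(62 - 1*(-52)) = 6072 - 4*(62 + 52) = 6072 - 4*114 = 6072 - 456 = 5616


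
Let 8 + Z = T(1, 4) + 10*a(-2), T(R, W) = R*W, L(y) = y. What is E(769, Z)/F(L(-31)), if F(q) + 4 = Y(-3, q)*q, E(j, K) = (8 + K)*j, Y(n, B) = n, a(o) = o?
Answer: -12304/89 ≈ -138.25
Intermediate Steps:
Z = -24 (Z = -8 + (1*4 + 10*(-2)) = -8 + (4 - 20) = -8 - 16 = -24)
E(j, K) = j*(8 + K)
F(q) = -4 - 3*q
E(769, Z)/F(L(-31)) = (769*(8 - 24))/(-4 - 3*(-31)) = (769*(-16))/(-4 + 93) = -12304/89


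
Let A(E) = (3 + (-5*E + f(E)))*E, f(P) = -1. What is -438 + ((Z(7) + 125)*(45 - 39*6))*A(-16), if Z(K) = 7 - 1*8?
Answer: 30747594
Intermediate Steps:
Z(K) = -1 (Z(K) = 7 - 8 = -1)
A(E) = E*(2 - 5*E) (A(E) = (3 + (-5*E - 1))*E = (3 + (-1 - 5*E))*E = (2 - 5*E)*E = E*(2 - 5*E))
-438 + ((Z(7) + 125)*(45 - 39*6))*A(-16) = -438 + ((-1 + 125)*(45 - 39*6))*(-16*(2 - 5*(-16))) = -438 + (124*(45 - 234))*(-16*(2 + 80)) = -438 + (124*(-189))*(-16*82) = -438 - 23436*(-1312) = -438 + 30748032 = 30747594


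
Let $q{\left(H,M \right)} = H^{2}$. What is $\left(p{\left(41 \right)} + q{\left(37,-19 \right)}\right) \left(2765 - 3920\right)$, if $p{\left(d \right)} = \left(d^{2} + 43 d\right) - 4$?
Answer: $-5554395$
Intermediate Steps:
$p{\left(d \right)} = -4 + d^{2} + 43 d$
$\left(p{\left(41 \right)} + q{\left(37,-19 \right)}\right) \left(2765 - 3920\right) = \left(\left(-4 + 41^{2} + 43 \cdot 41\right) + 37^{2}\right) \left(2765 - 3920\right) = \left(\left(-4 + 1681 + 1763\right) + 1369\right) \left(-1155\right) = \left(3440 + 1369\right) \left(-1155\right) = 4809 \left(-1155\right) = -5554395$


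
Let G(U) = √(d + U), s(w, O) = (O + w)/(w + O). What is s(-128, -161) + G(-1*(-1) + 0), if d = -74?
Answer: 1 + I*√73 ≈ 1.0 + 8.544*I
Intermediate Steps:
s(w, O) = 1 (s(w, O) = (O + w)/(O + w) = 1)
G(U) = √(-74 + U)
s(-128, -161) + G(-1*(-1) + 0) = 1 + √(-74 + (-1*(-1) + 0)) = 1 + √(-74 + (1 + 0)) = 1 + √(-74 + 1) = 1 + √(-73) = 1 + I*√73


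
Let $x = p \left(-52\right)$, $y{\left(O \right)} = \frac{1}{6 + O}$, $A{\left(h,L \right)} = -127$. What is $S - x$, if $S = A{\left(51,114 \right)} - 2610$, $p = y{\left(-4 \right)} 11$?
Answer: $-2451$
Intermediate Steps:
$p = \frac{11}{2}$ ($p = \frac{1}{6 - 4} \cdot 11 = \frac{1}{2} \cdot 11 = \frac{11}{2} \approx 5.5$)
$x = -286$ ($x = \frac{11}{2} \left(-52\right) = -286$)
$S = -2737$ ($S = -127 - 2610 = -2737$)
$S - x = -2737 - -286 = -2737 + 286 = -2451$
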